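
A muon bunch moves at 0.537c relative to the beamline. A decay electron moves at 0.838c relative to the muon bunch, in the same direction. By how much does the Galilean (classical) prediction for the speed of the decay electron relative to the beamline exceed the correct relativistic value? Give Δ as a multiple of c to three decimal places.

Galilean: u_cl = 0.838 + 0.537 = 1.3750.
Relativistic: u_rel = (0.838 + 0.537) / (1 + 0.838·0.537) = 1.3750/1.4500 = 0.9483.
Δ = 1.3750 − 0.9483 = 0.4267.
(The classical prediction exceeds c; the relativistic result does not.)

Δ = 0.427c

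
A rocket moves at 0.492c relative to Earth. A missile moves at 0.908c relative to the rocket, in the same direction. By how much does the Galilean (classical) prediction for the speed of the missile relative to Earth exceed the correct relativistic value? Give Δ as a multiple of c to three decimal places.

Galilean: u_cl = 0.908 + 0.492 = 1.4000.
Relativistic: u_rel = (0.908 + 0.492) / (1 + 0.908·0.492) = 1.4000/1.4467 = 0.9677.
Δ = 1.4000 − 0.9677 = 0.4323.
(The classical prediction exceeds c; the relativistic result does not.)

Δ = 0.432c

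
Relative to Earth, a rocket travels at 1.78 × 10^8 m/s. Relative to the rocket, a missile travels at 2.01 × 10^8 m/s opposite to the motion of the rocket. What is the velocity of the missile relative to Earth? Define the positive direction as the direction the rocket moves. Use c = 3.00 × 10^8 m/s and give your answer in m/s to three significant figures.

In units of c (dividing by 3.00 × 10^8 m/s): v = 0.593, u' = -0.670.
u = (u' + v)/(1 + u'v/c²):
u = (-0.670 + 0.593) / (1 + (-0.670)·0.593) = -0.0767/0.6025 = -0.1273
Converting back: u = -0.1273 × 3.00 × 10^8 m/s.

-3.82 × 10^7 m/s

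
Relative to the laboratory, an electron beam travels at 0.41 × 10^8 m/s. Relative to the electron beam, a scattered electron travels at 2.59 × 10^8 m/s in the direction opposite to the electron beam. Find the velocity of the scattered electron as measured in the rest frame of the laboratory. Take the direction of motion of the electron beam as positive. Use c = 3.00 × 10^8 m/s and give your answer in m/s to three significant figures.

In units of c (dividing by 3.00 × 10^8 m/s): v = 0.137, u' = -0.863.
u = (u' + v)/(1 + u'v/c²):
u = (-0.863 + 0.137) / (1 + (-0.863)·0.137) = -0.7267/0.8820 = -0.8239
Converting back: u = -0.8239 × 3.00 × 10^8 m/s.

-2.47 × 10^8 m/s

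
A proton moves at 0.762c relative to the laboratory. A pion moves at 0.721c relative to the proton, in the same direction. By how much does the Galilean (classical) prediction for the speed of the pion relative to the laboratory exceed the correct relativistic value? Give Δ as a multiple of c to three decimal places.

Δ = 0.526c

Galilean: u_cl = 0.721 + 0.762 = 1.4830.
Relativistic: u_rel = (0.721 + 0.762) / (1 + 0.721·0.762) = 1.4830/1.5494 = 0.9571.
Δ = 1.4830 − 0.9571 = 0.5259.
(The classical prediction exceeds c; the relativistic result does not.)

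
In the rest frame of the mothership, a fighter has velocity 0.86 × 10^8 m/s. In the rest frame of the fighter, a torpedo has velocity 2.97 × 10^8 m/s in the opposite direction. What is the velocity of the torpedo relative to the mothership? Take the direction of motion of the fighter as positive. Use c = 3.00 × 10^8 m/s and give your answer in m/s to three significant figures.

In units of c (dividing by 3.00 × 10^8 m/s): v = 0.287, u' = -0.990.
u = (u' + v)/(1 + u'v/c²):
u = (-0.990 + 0.287) / (1 + (-0.990)·0.287) = -0.7033/0.7162 = -0.9820
(Galilean addition would give -0.703c.)
Converting back: u = -0.9820 × 3.00 × 10^8 m/s.

-2.95 × 10^8 m/s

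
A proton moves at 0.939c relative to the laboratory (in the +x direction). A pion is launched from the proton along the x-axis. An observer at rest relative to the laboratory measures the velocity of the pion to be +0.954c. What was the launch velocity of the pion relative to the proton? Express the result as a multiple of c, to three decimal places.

+0.144c

Invert the composition law: u' = (u − v)/(1 − uv/c²).
u' = (0.954 − 0.939) / (1 − (0.954)(0.939)) = 0.0150/0.1042 = 0.1440.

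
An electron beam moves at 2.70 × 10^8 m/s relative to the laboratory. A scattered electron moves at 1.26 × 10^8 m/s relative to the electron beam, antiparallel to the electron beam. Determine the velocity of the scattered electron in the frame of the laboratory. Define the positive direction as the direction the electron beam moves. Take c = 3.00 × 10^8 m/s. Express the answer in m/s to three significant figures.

+2.32 × 10^8 m/s

In units of c (dividing by 3.00 × 10^8 m/s): v = 0.900, u' = -0.420.
u = (u' + v)/(1 + u'v/c²):
u = (-0.420 + 0.900) / (1 + (-0.420)·0.900) = 0.4800/0.6220 = 0.7717
Converting back: u = 0.7717 × 3.00 × 10^8 m/s.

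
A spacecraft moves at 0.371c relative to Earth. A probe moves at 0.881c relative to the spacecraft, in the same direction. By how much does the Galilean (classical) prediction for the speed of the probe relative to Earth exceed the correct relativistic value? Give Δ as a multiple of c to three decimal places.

Δ = 0.308c

Galilean: u_cl = 0.881 + 0.371 = 1.2520.
Relativistic: u_rel = (0.881 + 0.371) / (1 + 0.881·0.371) = 1.2520/1.3269 = 0.9436.
Δ = 1.2520 − 0.9436 = 0.3084.
(The classical prediction exceeds c; the relativistic result does not.)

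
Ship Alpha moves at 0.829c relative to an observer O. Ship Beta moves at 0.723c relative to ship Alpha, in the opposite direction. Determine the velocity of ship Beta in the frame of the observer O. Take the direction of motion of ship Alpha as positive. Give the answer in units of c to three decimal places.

+0.265c

With v = 0.829 and u' = -0.723 (in units of c),
u = (u' + v)/(1 + u'v/c²):
u = (-0.723 + 0.829) / (1 + (-0.723)·0.829) = 0.1060/0.4006 = 0.2646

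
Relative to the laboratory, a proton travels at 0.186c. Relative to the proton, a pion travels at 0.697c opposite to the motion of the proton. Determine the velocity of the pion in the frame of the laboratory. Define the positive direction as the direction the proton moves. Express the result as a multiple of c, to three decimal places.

-0.587c

With v = 0.186 and u' = -0.697 (in units of c),
u = (u' + v)/(1 + u'v/c²):
u = (-0.697 + 0.186) / (1 + (-0.697)·0.186) = -0.5110/0.8704 = -0.5871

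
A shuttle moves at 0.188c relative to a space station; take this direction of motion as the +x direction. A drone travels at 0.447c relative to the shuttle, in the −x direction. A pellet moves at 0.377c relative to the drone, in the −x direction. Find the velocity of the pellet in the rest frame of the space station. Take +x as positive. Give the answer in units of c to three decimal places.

-0.596c

Apply u = (u' + v)/(1 + u'v/c²) successively, working outward toward the space station.
Start: velocity of the shuttle relative to the space station = 0.1880c.
Compose with the drone (u' = -0.447 in the shuttle frame): u_1 = (-0.447 + 0.188) / (1 + (-0.447)·0.188) = -0.2590/0.9160 = -0.2828.
Compose with the pellet (u' = -0.377 in the drone frame): u_2 = (-0.377 + (-0.283)) / (1 + (-0.377)·(-0.283)) = -0.6598/1.1066 = -0.5962.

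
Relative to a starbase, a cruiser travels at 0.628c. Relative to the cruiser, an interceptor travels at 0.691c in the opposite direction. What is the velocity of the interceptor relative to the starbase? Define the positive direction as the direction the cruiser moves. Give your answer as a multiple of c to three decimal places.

With v = 0.628 and u' = -0.691 (in units of c),
u = (u' + v)/(1 + u'v/c²):
u = (-0.691 + 0.628) / (1 + (-0.691)·0.628) = -0.0630/0.5661 = -0.1113

-0.111c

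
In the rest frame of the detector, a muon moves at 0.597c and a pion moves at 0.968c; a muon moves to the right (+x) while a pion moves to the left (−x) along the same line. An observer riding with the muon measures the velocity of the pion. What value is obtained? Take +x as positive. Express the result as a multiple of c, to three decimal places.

-0.992c

β_A = 0.597, β_B = -0.968.
Transform to A's frame with the inverse velocity-addition law: u' = (u − v)/(1 − uv/c²), taking u = β_B and v = β_A.
u' = (-0.968 − 0.597) / (1 − (0.597)(-0.968)) = -1.5650/1.5779 = -0.9918.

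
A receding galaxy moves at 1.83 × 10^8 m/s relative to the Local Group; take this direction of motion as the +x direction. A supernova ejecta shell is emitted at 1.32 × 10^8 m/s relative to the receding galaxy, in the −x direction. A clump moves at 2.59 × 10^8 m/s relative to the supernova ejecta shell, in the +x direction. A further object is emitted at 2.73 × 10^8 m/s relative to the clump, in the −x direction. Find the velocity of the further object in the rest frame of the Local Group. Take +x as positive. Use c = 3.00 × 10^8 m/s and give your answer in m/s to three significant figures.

+4.64 × 10^6 m/s

Apply u = (u' + v)/(1 + u'v/c²) successively, working outward toward the Local Group.
(Dividing each given speed by c = 3.00 × 10^8 m/s to work in units of c.)
Start: velocity of the receding galaxy relative to the Local Group = 0.6100c.
Compose with the supernova ejecta shell (u' = -0.440 in the receding galaxy frame): u_1 = (-0.440 + 0.610) / (1 + (-0.440)·0.610) = 0.1700/0.7316 = 0.2324.
Compose with the clump (u' = 0.863 in the supernova ejecta shell frame): u_2 = (0.863 + 0.232) / (1 + 0.863·0.232) = 1.0957/1.2006 = 0.9126.
Compose with the further object (u' = -0.910 in the clump frame): u_3 = (-0.910 + 0.913) / (1 + (-0.910)·0.913) = 0.0026/0.1695 = 0.0155.
So u = 0.0155 × 3.00 × 10^8 m/s.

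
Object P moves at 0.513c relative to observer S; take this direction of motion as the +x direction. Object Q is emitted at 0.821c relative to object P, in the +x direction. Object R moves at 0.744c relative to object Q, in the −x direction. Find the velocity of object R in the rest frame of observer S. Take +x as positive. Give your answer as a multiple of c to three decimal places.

+0.645c

Apply u = (u' + v)/(1 + u'v/c²) successively, working outward toward observer S.
Start: velocity of object P relative to observer S = 0.5130c.
Compose with object Q (u' = 0.821 in object P frame): u_1 = (0.821 + 0.513) / (1 + 0.821·0.513) = 1.3340/1.4212 = 0.9387.
Compose with object R (u' = -0.744 in object Q frame): u_2 = (-0.744 + 0.939) / (1 + (-0.744)·0.939) = 0.1947/0.3016 = 0.6454.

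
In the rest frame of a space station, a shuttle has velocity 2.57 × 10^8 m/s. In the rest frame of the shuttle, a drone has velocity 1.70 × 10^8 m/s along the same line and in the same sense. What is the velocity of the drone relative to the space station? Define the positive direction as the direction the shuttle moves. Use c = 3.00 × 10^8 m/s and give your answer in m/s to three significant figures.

2.87 × 10^8 m/s

In units of c (dividing by 3.00 × 10^8 m/s): v = 0.857, u' = 0.567.
u = (u' + v)/(1 + u'v/c²):
u = (0.567 + 0.857) / (1 + 0.567·0.857) = 1.4233/1.4854 = 0.9582
(Galilean addition would give +1.423c, exceeding c.)
Converting back: u = 0.9582 × 3.00 × 10^8 m/s.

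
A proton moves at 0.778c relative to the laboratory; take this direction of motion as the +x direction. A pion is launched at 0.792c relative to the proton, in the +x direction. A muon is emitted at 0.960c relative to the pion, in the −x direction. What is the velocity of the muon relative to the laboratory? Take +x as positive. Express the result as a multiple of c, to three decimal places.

+0.169c

Apply u = (u' + v)/(1 + u'v/c²) successively, working outward toward the laboratory.
Start: velocity of the proton relative to the laboratory = 0.7780c.
Compose with the pion (u' = 0.792 in the proton frame): u_1 = (0.792 + 0.778) / (1 + 0.792·0.778) = 1.5700/1.6162 = 0.9714.
Compose with the muon (u' = -0.960 in the pion frame): u_2 = (-0.960 + 0.971) / (1 + (-0.960)·0.971) = 0.0114/0.0674 = 0.1695.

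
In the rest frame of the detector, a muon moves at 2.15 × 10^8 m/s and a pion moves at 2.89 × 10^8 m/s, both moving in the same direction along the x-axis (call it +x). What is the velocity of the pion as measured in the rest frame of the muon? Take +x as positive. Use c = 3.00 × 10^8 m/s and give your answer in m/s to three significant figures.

β_A = 0.717, β_B = 0.963 (dividing each by c = 3.00 × 10^8 m/s).
Transform to A's frame with the inverse velocity-addition law: u' = (u − v)/(1 − uv/c²), taking u = β_B and v = β_A.
u' = (0.963 − 0.717) / (1 − (0.717)(0.963)) = 0.2467/0.3096 = 0.7967.
u' = 0.7967 × 3.00 × 10^8 m/s.

+2.39 × 10^8 m/s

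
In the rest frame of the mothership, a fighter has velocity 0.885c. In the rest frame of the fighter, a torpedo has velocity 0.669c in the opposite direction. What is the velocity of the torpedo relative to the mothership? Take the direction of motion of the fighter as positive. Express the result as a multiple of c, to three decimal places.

+0.529c

With v = 0.885 and u' = -0.669 (in units of c),
u = (u' + v)/(1 + u'v/c²):
u = (-0.669 + 0.885) / (1 + (-0.669)·0.885) = 0.2160/0.4079 = 0.5295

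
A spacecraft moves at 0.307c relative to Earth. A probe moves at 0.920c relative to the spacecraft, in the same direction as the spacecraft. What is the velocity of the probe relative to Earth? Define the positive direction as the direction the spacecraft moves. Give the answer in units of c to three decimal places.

With v = 0.307 and u' = 0.920 (in units of c),
u = (u' + v)/(1 + u'v/c²):
u = (0.920 + 0.307) / (1 + 0.920·0.307) = 1.2270/1.2824 = 0.9568
(Galilean addition would give +1.227c, exceeding c.)

0.957c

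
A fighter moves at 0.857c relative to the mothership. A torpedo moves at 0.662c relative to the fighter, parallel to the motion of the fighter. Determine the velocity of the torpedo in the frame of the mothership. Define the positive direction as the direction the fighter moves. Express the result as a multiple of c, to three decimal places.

0.969c

With v = 0.857 and u' = 0.662 (in units of c),
u = (u' + v)/(1 + u'v/c²):
u = (0.662 + 0.857) / (1 + 0.662·0.857) = 1.5190/1.5673 = 0.9692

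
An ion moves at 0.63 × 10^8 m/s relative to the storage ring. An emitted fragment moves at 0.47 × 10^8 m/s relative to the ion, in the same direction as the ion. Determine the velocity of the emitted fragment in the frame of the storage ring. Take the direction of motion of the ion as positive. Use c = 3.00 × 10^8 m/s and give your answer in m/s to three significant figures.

In units of c (dividing by 3.00 × 10^8 m/s): v = 0.210, u' = 0.157.
u = (u' + v)/(1 + u'v/c²):
u = (0.157 + 0.210) / (1 + 0.157·0.210) = 0.3667/1.0329 = 0.3550
(Galilean addition would give +0.367c.)
Converting back: u = 0.3550 × 3.00 × 10^8 m/s.

1.06 × 10^8 m/s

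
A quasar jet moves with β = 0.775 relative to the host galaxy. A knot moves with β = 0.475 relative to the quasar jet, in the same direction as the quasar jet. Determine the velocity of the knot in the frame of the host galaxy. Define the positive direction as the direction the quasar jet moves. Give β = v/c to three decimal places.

With v = 0.775 and u' = 0.475 (in units of c),
u = (u' + v)/(1 + u'v/c²):
u = (0.475 + 0.775) / (1 + 0.475·0.775) = 1.2500/1.3681 = 0.9137

β = 0.914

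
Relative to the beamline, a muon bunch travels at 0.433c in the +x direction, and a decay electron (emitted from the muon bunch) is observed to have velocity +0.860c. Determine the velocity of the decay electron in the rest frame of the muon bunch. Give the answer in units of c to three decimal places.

+0.680c

Invert the composition law: u' = (u − v)/(1 − uv/c²).
u' = (0.860 − 0.433) / (1 − (0.860)(0.433)) = 0.4270/0.6276 = 0.6803.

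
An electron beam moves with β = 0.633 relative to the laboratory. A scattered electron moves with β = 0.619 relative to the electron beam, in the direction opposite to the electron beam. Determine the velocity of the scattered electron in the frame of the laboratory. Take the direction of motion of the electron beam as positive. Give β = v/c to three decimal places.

β = +0.023

With v = 0.633 and u' = -0.619 (in units of c),
u = (u' + v)/(1 + u'v/c²):
u = (-0.619 + 0.633) / (1 + (-0.619)·0.633) = 0.0140/0.6082 = 0.0230
(Galilean addition would give +0.014c.)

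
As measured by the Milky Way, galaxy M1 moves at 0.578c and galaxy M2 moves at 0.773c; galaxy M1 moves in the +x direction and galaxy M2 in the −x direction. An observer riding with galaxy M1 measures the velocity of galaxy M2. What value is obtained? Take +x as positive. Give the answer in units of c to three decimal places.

-0.934c

β_A = 0.578, β_B = -0.773.
Transform to A's frame with the inverse velocity-addition law: u' = (u − v)/(1 − uv/c²), taking u = β_B and v = β_A.
u' = (-0.773 − 0.578) / (1 − (0.578)(-0.773)) = -1.3510/1.4468 = -0.9338.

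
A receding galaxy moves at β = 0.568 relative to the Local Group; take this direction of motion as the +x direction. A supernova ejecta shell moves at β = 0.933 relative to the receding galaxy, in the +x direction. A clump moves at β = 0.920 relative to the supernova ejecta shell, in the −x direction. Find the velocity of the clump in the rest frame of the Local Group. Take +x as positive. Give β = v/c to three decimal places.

β = +0.627

Apply u = (u' + v)/(1 + u'v/c²) successively, working outward toward the Local Group.
Start: velocity of the receding galaxy relative to the Local Group = 0.5680c.
Compose with the supernova ejecta shell (u' = 0.933 in the receding galaxy frame): u_1 = (0.933 + 0.568) / (1 + 0.933·0.568) = 1.5010/1.5299 = 0.9811.
Compose with the clump (u' = -0.920 in the supernova ejecta shell frame): u_2 = (-0.920 + 0.981) / (1 + (-0.920)·0.981) = 0.0611/0.0974 = 0.6271.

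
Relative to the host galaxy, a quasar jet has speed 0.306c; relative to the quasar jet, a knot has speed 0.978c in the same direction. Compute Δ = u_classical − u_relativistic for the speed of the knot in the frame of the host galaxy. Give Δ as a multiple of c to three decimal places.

Galilean: u_cl = 0.978 + 0.306 = 1.2840.
Relativistic: u_rel = (0.978 + 0.306) / (1 + 0.978·0.306) = 1.2840/1.2993 = 0.9882.
Δ = 1.2840 − 0.9882 = 0.2958.
(The classical prediction exceeds c; the relativistic result does not.)

Δ = 0.296c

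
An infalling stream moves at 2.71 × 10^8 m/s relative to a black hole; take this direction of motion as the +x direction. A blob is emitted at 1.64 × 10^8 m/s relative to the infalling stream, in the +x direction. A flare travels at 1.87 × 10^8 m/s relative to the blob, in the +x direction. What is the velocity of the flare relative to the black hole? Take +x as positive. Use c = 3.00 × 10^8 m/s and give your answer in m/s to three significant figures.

Apply u = (u' + v)/(1 + u'v/c²) successively, working outward toward the black hole.
(Dividing each given speed by c = 3.00 × 10^8 m/s to work in units of c.)
Start: velocity of the infalling stream relative to the black hole = 0.9033c.
Compose with the blob (u' = 0.547 in the infalling stream frame): u_1 = (0.547 + 0.903) / (1 + 0.547·0.903) = 1.4500/1.4938 = 0.9707.
Compose with the flare (u' = 0.623 in the blob frame): u_2 = (0.623 + 0.971) / (1 + 0.623·0.971) = 1.5940/1.6050 = 0.9931.
So u = 0.9931 × 3.00 × 10^8 m/s.

2.98 × 10^8 m/s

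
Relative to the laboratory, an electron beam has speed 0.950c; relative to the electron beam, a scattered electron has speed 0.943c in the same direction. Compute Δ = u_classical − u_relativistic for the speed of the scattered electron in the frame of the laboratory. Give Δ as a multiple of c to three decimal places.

Δ = 0.895c

Galilean: u_cl = 0.943 + 0.950 = 1.8930.
Relativistic: u_rel = (0.943 + 0.950) / (1 + 0.943·0.950) = 1.8930/1.8959 = 0.9985.
Δ = 1.8930 − 0.9985 = 0.8945.
(The classical prediction exceeds c; the relativistic result does not.)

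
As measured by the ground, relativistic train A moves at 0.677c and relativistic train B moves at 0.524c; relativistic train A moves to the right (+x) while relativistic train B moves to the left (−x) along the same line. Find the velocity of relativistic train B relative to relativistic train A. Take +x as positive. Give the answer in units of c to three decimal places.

-0.887c

β_A = 0.677, β_B = -0.524.
Transform to A's frame with the inverse velocity-addition law: u' = (u − v)/(1 − uv/c²), taking u = β_B and v = β_A.
u' = (-0.524 − 0.677) / (1 − (0.677)(-0.524)) = -1.2010/1.3547 = -0.8865.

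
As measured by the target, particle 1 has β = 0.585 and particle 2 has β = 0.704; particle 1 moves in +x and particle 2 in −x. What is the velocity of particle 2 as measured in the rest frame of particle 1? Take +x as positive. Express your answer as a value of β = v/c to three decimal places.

β = -0.913

β_A = 0.585, β_B = -0.704.
Transform to A's frame with the inverse velocity-addition law: u' = (u − v)/(1 − uv/c²), taking u = β_B and v = β_A.
u' = (-0.704 − 0.585) / (1 − (0.585)(-0.704)) = -1.2890/1.4118 = -0.9130.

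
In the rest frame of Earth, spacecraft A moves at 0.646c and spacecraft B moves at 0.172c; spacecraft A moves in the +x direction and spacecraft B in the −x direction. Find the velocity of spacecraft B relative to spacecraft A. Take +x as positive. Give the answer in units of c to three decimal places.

-0.736c

β_A = 0.646, β_B = -0.172.
Transform to A's frame with the inverse velocity-addition law: u' = (u − v)/(1 − uv/c²), taking u = β_B and v = β_A.
u' = (-0.172 − 0.646) / (1 − (0.646)(-0.172)) = -0.8180/1.1111 = -0.7362.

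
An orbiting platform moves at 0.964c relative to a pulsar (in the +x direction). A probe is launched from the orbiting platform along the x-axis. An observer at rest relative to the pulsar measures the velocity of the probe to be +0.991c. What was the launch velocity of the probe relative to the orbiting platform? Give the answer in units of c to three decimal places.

+0.604c

Invert the composition law: u' = (u − v)/(1 − uv/c²).
u' = (0.991 − 0.964) / (1 − (0.991)(0.964)) = 0.0270/0.0447 = 0.6044.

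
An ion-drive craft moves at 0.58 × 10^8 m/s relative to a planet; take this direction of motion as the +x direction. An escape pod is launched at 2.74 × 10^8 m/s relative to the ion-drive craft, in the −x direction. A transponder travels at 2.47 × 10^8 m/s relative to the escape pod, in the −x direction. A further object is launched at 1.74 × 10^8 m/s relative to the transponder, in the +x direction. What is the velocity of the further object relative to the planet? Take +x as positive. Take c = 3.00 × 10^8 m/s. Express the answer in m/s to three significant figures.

-2.86 × 10^8 m/s

Apply u = (u' + v)/(1 + u'v/c²) successively, working outward toward the planet.
(Dividing each given speed by c = 3.00 × 10^8 m/s to work in units of c.)
Start: velocity of the ion-drive craft relative to the planet = 0.1933c.
Compose with the escape pod (u' = -0.913 in the ion-drive craft frame): u_1 = (-0.913 + 0.193) / (1 + (-0.913)·0.193) = -0.7200/0.8234 = -0.8744.
Compose with the transponder (u' = -0.823 in the escape pod frame): u_2 = (-0.823 + (-0.874)) / (1 + (-0.823)·(-0.874)) = -1.6977/1.7199 = -0.9871.
Compose with the further object (u' = 0.580 in the transponder frame): u_3 = (0.580 + (-0.987)) / (1 + 0.580·(-0.987)) = -0.4071/0.4275 = -0.9523.
So u = -0.9523 × 3.00 × 10^8 m/s.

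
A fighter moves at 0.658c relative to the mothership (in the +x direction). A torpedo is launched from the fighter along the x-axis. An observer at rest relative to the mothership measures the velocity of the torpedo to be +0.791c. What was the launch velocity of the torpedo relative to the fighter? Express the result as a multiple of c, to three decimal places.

Invert the composition law: u' = (u − v)/(1 − uv/c²).
u' = (0.791 − 0.658) / (1 − (0.791)(0.658)) = 0.1330/0.4795 = 0.2774.

+0.277c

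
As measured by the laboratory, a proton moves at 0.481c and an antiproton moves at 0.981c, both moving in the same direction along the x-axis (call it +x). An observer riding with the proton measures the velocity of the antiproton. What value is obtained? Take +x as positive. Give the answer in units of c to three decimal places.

+0.947c

β_A = 0.481, β_B = 0.981.
Transform to A's frame with the inverse velocity-addition law: u' = (u − v)/(1 − uv/c²), taking u = β_B and v = β_A.
u' = (0.981 − 0.481) / (1 − (0.481)(0.981)) = 0.5000/0.5281 = 0.9467.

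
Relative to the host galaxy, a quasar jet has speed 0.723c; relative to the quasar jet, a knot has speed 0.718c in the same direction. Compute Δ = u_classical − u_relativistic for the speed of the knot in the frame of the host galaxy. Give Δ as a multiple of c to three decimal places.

Δ = 0.492c

Galilean: u_cl = 0.718 + 0.723 = 1.4410.
Relativistic: u_rel = (0.718 + 0.723) / (1 + 0.718·0.723) = 1.4410/1.5191 = 0.9486.
Δ = 1.4410 − 0.9486 = 0.4924.
(The classical prediction exceeds c; the relativistic result does not.)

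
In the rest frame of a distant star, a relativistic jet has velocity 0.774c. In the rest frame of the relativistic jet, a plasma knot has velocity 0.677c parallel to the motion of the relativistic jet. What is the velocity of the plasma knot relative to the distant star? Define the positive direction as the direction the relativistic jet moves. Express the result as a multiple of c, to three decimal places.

0.952c

With v = 0.774 and u' = 0.677 (in units of c),
u = (u' + v)/(1 + u'v/c²):
u = (0.677 + 0.774) / (1 + 0.677·0.774) = 1.4510/1.5240 = 0.9521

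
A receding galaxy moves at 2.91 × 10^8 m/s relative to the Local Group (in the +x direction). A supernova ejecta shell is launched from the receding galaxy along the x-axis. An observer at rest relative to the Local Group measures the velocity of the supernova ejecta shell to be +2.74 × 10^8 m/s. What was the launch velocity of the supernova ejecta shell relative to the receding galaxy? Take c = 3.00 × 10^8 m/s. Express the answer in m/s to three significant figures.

v = 0.970c, u = 0.913c.
Invert the composition law: u' = (u − v)/(1 − uv/c²).
u' = (0.913 − 0.970) / (1 − (0.913)(0.970)) = -0.0567/0.1141 = -0.4968.
u' = -0.4968 × 3.00 × 10^8 m/s.

-1.49 × 10^8 m/s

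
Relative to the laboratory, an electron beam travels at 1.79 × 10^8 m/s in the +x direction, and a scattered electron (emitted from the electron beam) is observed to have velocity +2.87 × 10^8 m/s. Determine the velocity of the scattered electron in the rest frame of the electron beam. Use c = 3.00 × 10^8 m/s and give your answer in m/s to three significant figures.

+2.52 × 10^8 m/s

v = 0.597c, u = 0.957c.
Invert the composition law: u' = (u − v)/(1 − uv/c²).
u' = (0.957 − 0.597) / (1 − (0.957)(0.597)) = 0.3600/0.4292 = 0.8388.
u' = 0.8388 × 3.00 × 10^8 m/s.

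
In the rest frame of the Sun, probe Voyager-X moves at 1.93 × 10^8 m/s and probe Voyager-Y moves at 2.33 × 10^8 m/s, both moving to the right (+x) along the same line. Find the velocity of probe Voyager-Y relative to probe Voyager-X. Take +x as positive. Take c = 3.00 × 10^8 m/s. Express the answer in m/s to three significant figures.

β_A = 0.643, β_B = 0.777 (dividing each by c = 3.00 × 10^8 m/s).
Transform to A's frame with the inverse velocity-addition law: u' = (u − v)/(1 − uv/c²), taking u = β_B and v = β_A.
u' = (0.777 − 0.643) / (1 − (0.643)(0.777)) = 0.1333/0.5003 = 0.2665.
u' = 0.2665 × 3.00 × 10^8 m/s.

+7.99 × 10^7 m/s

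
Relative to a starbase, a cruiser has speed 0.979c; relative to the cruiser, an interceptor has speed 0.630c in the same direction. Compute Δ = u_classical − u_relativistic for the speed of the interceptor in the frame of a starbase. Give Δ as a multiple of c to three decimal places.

Galilean: u_cl = 0.630 + 0.979 = 1.6090.
Relativistic: u_rel = (0.630 + 0.979) / (1 + 0.630·0.979) = 1.6090/1.6168 = 0.9952.
Δ = 1.6090 − 0.9952 = 0.6138.
(The classical prediction exceeds c; the relativistic result does not.)

Δ = 0.614c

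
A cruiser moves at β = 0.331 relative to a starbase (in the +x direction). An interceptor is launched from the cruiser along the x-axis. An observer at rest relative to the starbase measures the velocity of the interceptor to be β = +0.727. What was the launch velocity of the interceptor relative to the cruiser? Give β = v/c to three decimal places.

Invert the composition law: u' = (u − v)/(1 − uv/c²).
u' = (0.727 − 0.331) / (1 − (0.727)(0.331)) = 0.3960/0.7594 = 0.5215.

β = +0.521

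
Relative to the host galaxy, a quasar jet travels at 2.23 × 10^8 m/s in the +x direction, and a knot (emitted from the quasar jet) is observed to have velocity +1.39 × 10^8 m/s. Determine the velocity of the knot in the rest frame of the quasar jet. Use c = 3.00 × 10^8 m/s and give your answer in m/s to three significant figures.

-1.28 × 10^8 m/s

v = 0.743c, u = 0.463c.
Invert the composition law: u' = (u − v)/(1 − uv/c²).
u' = (0.463 − 0.743) / (1 − (0.463)(0.743)) = -0.2800/0.6556 = -0.4271.
u' = -0.4271 × 3.00 × 10^8 m/s.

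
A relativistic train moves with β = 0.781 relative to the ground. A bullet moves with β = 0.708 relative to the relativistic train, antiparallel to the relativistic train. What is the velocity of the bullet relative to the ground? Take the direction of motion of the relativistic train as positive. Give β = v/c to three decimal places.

β = +0.163

With v = 0.781 and u' = -0.708 (in units of c),
u = (u' + v)/(1 + u'v/c²):
u = (-0.708 + 0.781) / (1 + (-0.708)·0.781) = 0.0730/0.4471 = 0.1633
(Galilean addition would give +0.073c.)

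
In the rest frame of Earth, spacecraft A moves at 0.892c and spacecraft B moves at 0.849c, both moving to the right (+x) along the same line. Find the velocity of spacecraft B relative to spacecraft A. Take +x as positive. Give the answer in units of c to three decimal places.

-0.177c

β_A = 0.892, β_B = 0.849.
Transform to A's frame with the inverse velocity-addition law: u' = (u − v)/(1 − uv/c²), taking u = β_B and v = β_A.
u' = (0.849 − 0.892) / (1 − (0.892)(0.849)) = -0.0430/0.2427 = -0.1772.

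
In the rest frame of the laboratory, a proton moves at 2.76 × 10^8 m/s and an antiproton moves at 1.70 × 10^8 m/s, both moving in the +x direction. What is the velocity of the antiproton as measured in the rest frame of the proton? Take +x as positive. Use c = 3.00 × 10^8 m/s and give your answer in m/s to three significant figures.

β_A = 0.920, β_B = 0.567 (dividing each by c = 3.00 × 10^8 m/s).
Transform to A's frame with the inverse velocity-addition law: u' = (u − v)/(1 − uv/c²), taking u = β_B and v = β_A.
u' = (0.567 − 0.920) / (1 − (0.920)(0.567)) = -0.3533/0.4787 = -0.7382.
u' = -0.7382 × 3.00 × 10^8 m/s.

-2.21 × 10^8 m/s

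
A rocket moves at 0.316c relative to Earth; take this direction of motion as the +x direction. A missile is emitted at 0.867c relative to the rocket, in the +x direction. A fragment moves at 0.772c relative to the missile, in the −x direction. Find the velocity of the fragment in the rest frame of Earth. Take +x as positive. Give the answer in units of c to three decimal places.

Apply u = (u' + v)/(1 + u'v/c²) successively, working outward toward Earth.
Start: velocity of the rocket relative to Earth = 0.3160c.
Compose with the missile (u' = 0.867 in the rocket frame): u_1 = (0.867 + 0.316) / (1 + 0.867·0.316) = 1.1830/1.2740 = 0.9286.
Compose with the fragment (u' = -0.772 in the missile frame): u_2 = (-0.772 + 0.929) / (1 + (-0.772)·0.929) = 0.1566/0.2831 = 0.5531.

+0.553c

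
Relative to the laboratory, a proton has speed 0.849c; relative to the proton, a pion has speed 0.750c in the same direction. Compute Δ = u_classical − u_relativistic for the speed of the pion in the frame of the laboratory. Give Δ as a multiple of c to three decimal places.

Galilean: u_cl = 0.750 + 0.849 = 1.5990.
Relativistic: u_rel = (0.750 + 0.849) / (1 + 0.750·0.849) = 1.5990/1.6367 = 0.9769.
Δ = 1.5990 − 0.9769 = 0.6221.
(The classical prediction exceeds c; the relativistic result does not.)

Δ = 0.622c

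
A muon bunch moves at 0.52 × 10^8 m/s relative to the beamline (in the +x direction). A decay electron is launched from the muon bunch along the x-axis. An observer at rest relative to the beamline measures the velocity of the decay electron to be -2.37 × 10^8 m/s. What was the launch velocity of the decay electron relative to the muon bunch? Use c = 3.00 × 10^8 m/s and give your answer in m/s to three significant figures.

v = 0.173c, u = -0.790c.
Invert the composition law: u' = (u − v)/(1 − uv/c²).
u' = (-0.790 − 0.173) / (1 − (-0.790)(0.173)) = -0.9633/1.1369 = -0.8473.
u' = -0.8473 × 3.00 × 10^8 m/s.

-2.54 × 10^8 m/s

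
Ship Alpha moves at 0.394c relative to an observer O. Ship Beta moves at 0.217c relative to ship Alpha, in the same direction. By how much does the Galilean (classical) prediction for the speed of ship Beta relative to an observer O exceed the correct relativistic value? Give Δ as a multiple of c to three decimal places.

Galilean: u_cl = 0.217 + 0.394 = 0.6110.
Relativistic: u_rel = (0.217 + 0.394) / (1 + 0.217·0.394) = 0.6110/1.0855 = 0.5629.
Δ = 0.6110 − 0.5629 = 0.0481.

Δ = 0.048c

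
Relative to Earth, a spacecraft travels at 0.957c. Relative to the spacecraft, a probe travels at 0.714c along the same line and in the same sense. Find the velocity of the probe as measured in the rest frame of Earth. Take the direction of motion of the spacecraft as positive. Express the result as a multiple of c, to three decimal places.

0.993c

With v = 0.957 and u' = 0.714 (in units of c),
u = (u' + v)/(1 + u'v/c²):
u = (0.714 + 0.957) / (1 + 0.714·0.957) = 1.6710/1.6833 = 0.9927
(Galilean addition would give +1.671c, exceeding c.)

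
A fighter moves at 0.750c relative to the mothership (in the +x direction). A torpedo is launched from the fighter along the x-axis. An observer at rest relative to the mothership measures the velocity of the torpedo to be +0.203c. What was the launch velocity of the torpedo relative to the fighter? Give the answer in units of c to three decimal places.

Invert the composition law: u' = (u − v)/(1 − uv/c²).
u' = (0.203 − 0.750) / (1 − (0.203)(0.750)) = -0.5470/0.8478 = -0.6452.

-0.645c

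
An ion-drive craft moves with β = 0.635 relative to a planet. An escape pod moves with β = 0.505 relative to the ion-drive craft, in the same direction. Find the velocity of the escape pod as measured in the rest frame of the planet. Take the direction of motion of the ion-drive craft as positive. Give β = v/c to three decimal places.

With v = 0.635 and u' = 0.505 (in units of c),
u = (u' + v)/(1 + u'v/c²):
u = (0.505 + 0.635) / (1 + 0.505·0.635) = 1.1400/1.3207 = 0.8632
(Galilean addition would give +1.140c, exceeding c.)

β = 0.863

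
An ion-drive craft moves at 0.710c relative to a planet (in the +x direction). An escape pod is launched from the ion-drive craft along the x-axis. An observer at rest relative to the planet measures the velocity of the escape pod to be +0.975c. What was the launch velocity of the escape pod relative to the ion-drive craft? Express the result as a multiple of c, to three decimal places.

+0.861c

Invert the composition law: u' = (u − v)/(1 − uv/c²).
u' = (0.975 − 0.710) / (1 − (0.975)(0.710)) = 0.2650/0.3078 = 0.8611.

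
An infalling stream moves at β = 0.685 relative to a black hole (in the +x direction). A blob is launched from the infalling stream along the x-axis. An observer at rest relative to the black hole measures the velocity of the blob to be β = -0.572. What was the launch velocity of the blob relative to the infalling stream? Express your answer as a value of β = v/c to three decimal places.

β = -0.903

Invert the composition law: u' = (u − v)/(1 − uv/c²).
u' = (-0.572 − 0.685) / (1 − (-0.572)(0.685)) = -1.2570/1.3918 = -0.9031.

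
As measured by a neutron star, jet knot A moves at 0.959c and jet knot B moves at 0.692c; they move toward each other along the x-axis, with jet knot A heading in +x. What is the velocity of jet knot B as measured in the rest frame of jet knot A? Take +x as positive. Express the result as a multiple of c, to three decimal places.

-0.992c

β_A = 0.959, β_B = -0.692.
Transform to A's frame with the inverse velocity-addition law: u' = (u − v)/(1 − uv/c²), taking u = β_B and v = β_A.
u' = (-0.692 − 0.959) / (1 − (0.959)(-0.692)) = -1.6510/1.6636 = -0.9924.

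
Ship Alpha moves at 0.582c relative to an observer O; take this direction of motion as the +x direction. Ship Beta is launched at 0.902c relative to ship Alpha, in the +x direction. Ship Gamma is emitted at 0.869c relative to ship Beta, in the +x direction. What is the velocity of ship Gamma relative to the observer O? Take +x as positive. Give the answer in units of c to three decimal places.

Apply u = (u' + v)/(1 + u'v/c²) successively, working outward toward the observer O.
Start: velocity of ship Alpha relative to the observer O = 0.5820c.
Compose with ship Beta (u' = 0.902 in ship Alpha frame): u_1 = (0.902 + 0.582) / (1 + 0.902·0.582) = 1.4840/1.5250 = 0.9731.
Compose with ship Gamma (u' = 0.869 in ship Beta frame): u_2 = (0.869 + 0.973) / (1 + 0.869·0.973) = 1.8421/1.8457 = 0.9981.

0.998c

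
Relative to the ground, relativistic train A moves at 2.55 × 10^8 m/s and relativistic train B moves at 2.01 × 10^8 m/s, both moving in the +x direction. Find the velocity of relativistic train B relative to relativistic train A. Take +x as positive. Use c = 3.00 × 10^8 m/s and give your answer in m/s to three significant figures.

β_A = 0.850, β_B = 0.670 (dividing each by c = 3.00 × 10^8 m/s).
Transform to A's frame with the inverse velocity-addition law: u' = (u − v)/(1 − uv/c²), taking u = β_B and v = β_A.
u' = (0.670 − 0.850) / (1 − (0.850)(0.670)) = -0.1800/0.4305 = -0.4181.
u' = -0.4181 × 3.00 × 10^8 m/s.

-1.25 × 10^8 m/s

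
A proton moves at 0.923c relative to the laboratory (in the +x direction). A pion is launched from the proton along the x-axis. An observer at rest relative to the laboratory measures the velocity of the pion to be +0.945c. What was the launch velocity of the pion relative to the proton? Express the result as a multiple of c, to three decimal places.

Invert the composition law: u' = (u − v)/(1 − uv/c²).
u' = (0.945 − 0.923) / (1 − (0.945)(0.923)) = 0.0220/0.1278 = 0.1722.

+0.172c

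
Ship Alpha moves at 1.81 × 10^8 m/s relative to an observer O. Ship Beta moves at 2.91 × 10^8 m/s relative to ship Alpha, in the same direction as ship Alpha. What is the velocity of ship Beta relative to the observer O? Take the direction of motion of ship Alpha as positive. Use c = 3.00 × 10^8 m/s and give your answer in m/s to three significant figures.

2.98 × 10^8 m/s

In units of c (dividing by 3.00 × 10^8 m/s): v = 0.603, u' = 0.970.
u = (u' + v)/(1 + u'v/c²):
u = (0.970 + 0.603) / (1 + 0.970·0.603) = 1.5733/1.5852 = 0.9925
(Galilean addition would give +1.573c, exceeding c.)
Converting back: u = 0.9925 × 3.00 × 10^8 m/s.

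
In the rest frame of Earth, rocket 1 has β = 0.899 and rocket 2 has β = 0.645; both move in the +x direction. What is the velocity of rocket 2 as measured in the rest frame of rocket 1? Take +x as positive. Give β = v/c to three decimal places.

β_A = 0.899, β_B = 0.645.
Transform to A's frame with the inverse velocity-addition law: u' = (u − v)/(1 − uv/c²), taking u = β_B and v = β_A.
u' = (0.645 − 0.899) / (1 − (0.899)(0.645)) = -0.2540/0.4201 = -0.6046.

β = -0.605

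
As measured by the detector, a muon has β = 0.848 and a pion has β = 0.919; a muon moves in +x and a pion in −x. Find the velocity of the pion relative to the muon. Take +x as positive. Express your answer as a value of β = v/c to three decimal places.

β_A = 0.848, β_B = -0.919.
Transform to A's frame with the inverse velocity-addition law: u' = (u − v)/(1 − uv/c²), taking u = β_B and v = β_A.
u' = (-0.919 − 0.848) / (1 − (0.848)(-0.919)) = -1.7670/1.7793 = -0.9931.

β = -0.993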